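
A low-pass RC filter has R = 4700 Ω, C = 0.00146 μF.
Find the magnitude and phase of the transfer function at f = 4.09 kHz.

Step 1 — Angular frequency: ω = 2π·4090 = 2.57e+04 rad/s.
Step 2 — Transfer function: H(jω) = 1/(1 + jωRC).
Step 3 — Denominator: 1 + jωRC = 1 + j·2.57e+04·4700·1.46e-09 = 1 + j0.1763.
Step 4 — H = 0.9698 - j0.171.
Step 5 — Magnitude: |H| = 0.9848 (-0.1 dB); phase: φ = -10.0°.

|H| = 0.9848 (-0.1 dB), φ = -10.0°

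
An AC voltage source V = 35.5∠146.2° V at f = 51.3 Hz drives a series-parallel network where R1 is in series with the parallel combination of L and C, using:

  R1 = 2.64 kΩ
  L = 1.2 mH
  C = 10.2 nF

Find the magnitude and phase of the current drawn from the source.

Step 1 — Angular frequency: ω = 2π·f = 2π·51.3 = 322.3 rad/s.
Step 2 — Component impedances:
  R1: Z = R = 2640 Ω
  L: Z = jωL = j·322.3·0.0012 = 0 + j0.3868 Ω
  C: Z = 1/(jωC) = -j/(ω·C) = 0 - j3.042e+05 Ω
Step 3 — Parallel branch: L || C = 1/(1/L + 1/C) = 0 + j0.3868 Ω.
Step 4 — Series with R1: Z_total = R1 + (L || C) = 2640 + j0.3868 Ω = 2640∠0.0° Ω.
Step 5 — Source phasor: V = 35.5∠146.2° V = -29.5 + j19.75 V.
Step 6 — Ohm's law: I = V / Z_total = (-29.5 + j19.75) / (2640 + j0.3868) = -0.01117 + j0.007482 A.
Step 7 — Convert to polar: |I| = 0.01345 A, ∠I = 146.2°.

I = 0.01345∠146.2° A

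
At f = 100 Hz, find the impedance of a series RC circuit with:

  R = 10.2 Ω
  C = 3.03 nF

Step 1 — Angular frequency: ω = 2π·f = 2π·100 = 628.3 rad/s.
Step 2 — Component impedances:
  R: Z = R = 10.2 Ω
  C: Z = 1/(jωC) = -j/(ω·C) = 0 - j5.253e+05 Ω
Step 3 — Series combination: Z_total = R + C = 10.2 - j5.253e+05 Ω = 5.253e+05∠-90.0° Ω.

Z = 10.2 - j5.253e+05 Ω = 5.253e+05∠-90.0° Ω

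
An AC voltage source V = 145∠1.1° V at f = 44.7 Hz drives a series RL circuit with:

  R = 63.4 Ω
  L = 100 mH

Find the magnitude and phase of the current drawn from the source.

Step 1 — Angular frequency: ω = 2π·f = 2π·44.7 = 280.9 rad/s.
Step 2 — Component impedances:
  R: Z = R = 63.4 Ω
  L: Z = jωL = j·280.9·0.1 = 0 + j28.09 Ω
Step 3 — Series combination: Z_total = R + L = 63.4 + j28.09 Ω = 69.34∠23.9° Ω.
Step 4 — Source phasor: V = 145∠1.1° V = 145 + j2.784 V.
Step 5 — Ohm's law: I = V / Z_total = (145 + j2.784) / (63.4 + j28.09) = 1.928 - j0.8101 A.
Step 6 — Convert to polar: |I| = 2.091 A, ∠I = -22.8°.

I = 2.091∠-22.8° A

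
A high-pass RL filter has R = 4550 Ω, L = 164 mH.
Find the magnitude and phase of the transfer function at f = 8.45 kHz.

Step 1 — Angular frequency: ω = 2π·8450 = 5.309e+04 rad/s.
Step 2 — Transfer function: H(jω) = jωL/(R + jωL).
Step 3 — Numerator jωL = j·8707; denominator R + jωL = 4550 + j8707.
Step 4 — H = 0.7855 + j0.4105.
Step 5 — Magnitude: |H| = 0.8863 (-1.0 dB); phase: φ = 27.6°.

|H| = 0.8863 (-1.0 dB), φ = 27.6°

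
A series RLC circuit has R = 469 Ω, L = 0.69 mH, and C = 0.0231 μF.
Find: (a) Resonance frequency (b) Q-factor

Step 1 — Resonance condition Im(Z)=0 gives ω₀ = 1/√(LC).
Step 2 — ω₀ = 1/√(0.00069·2.31e-08) = 2.505e+05 rad/s.
Step 3 — f₀ = ω₀/(2π) = 3.986e+04 Hz.
Step 4 — Series Q: Q = ω₀L/R = 2.505e+05·0.00069/469 = 0.3685.

(a) f₀ = 3.986e+04 Hz  (b) Q = 0.3685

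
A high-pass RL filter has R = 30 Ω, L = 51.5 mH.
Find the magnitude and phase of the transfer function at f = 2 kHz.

Step 1 — Angular frequency: ω = 2π·2000 = 1.257e+04 rad/s.
Step 2 — Transfer function: H(jω) = jωL/(R + jωL).
Step 3 — Numerator jωL = j·647.2; denominator R + jωL = 30 + j647.2.
Step 4 — H = 0.9979 + j0.04626.
Step 5 — Magnitude: |H| = 0.9989 (-0.0 dB); phase: φ = 2.7°.

|H| = 0.9989 (-0.0 dB), φ = 2.7°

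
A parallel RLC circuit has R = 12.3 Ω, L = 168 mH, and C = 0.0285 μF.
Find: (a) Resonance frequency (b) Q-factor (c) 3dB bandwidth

Step 1 — Resonance: ω₀ = 1/√(LC) = 1/√(0.168·2.85e-08) = 1.445e+04 rad/s.
Step 2 — f₀ = ω₀/(2π) = 2300 Hz.
Step 3 — Parallel Q: Q = R/(ω₀L) = 12.3/(1.445e+04·0.168) = 0.005066.
Step 4 — Bandwidth: Δω = ω₀/Q = 2.853e+06 rad/s; BW = Δω/(2π) = 4.54e+05 Hz.

(a) f₀ = 2300 Hz  (b) Q = 0.005066  (c) BW = 4.54e+05 Hz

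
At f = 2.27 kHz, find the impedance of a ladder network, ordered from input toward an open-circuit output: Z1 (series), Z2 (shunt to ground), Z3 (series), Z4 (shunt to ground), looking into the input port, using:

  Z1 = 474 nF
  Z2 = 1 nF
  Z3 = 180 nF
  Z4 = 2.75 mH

Step 1 — Angular frequency: ω = 2π·f = 2π·2270 = 1.426e+04 rad/s.
Step 2 — Component impedances:
  Z1: Z = 1/(jωC) = -j/(ω·C) = 0 - j147.9 Ω
  Z2: Z = 1/(jωC) = -j/(ω·C) = 0 - j7.011e+04 Ω
  Z3: Z = 1/(jωC) = -j/(ω·C) = 0 - j389.5 Ω
  Z4: Z = jωL = j·1.426e+04·0.00275 = 0 + j39.22 Ω
Step 3 — Ladder network (open output): work backward from the far end, alternating series and parallel combinations. Z_in = 0 - j496.5 Ω = 496.5∠-90.0° Ω.

Z = 0 - j496.5 Ω = 496.5∠-90.0° Ω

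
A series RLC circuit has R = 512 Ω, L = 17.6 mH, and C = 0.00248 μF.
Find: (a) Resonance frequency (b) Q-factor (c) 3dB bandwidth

Step 1 — Resonance: ω₀ = 1/√(LC) = 1/√(0.0176·2.48e-09) = 1.514e+05 rad/s.
Step 2 — f₀ = ω₀/(2π) = 2.409e+04 Hz.
Step 3 — Series Q: Q = ω₀L/R = 1.514e+05·0.0176/512 = 5.203.
Step 4 — Bandwidth: Δω = ω₀/Q = 2.909e+04 rad/s; BW = Δω/(2π) = 4630 Hz.

(a) f₀ = 2.409e+04 Hz  (b) Q = 5.203  (c) BW = 4630 Hz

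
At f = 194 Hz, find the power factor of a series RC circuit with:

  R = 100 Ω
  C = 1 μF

Step 1 — Angular frequency: ω = 2π·f = 2π·194 = 1219 rad/s.
Step 2 — Component impedances:
  R: Z = R = 100 Ω
  C: Z = 1/(jωC) = -j/(ω·C) = 0 - j820.4 Ω
Step 3 — Series combination: Z_total = R + C = 100 - j820.4 Ω = 826.5∠-83.1° Ω.
Step 4 — Power factor: PF = cos(φ) = Re(Z)/|Z| = 100/826.5 = 0.121.
Step 5 — Type: Im(Z) = -820.4 ⇒ leading (phase φ = -83.1°).

PF = 0.121 (leading, φ = -83.1°)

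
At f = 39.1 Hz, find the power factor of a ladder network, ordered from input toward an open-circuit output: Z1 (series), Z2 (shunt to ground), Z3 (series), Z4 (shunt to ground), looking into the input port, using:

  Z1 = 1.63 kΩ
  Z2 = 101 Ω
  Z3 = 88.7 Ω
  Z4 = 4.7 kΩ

Step 1 — Angular frequency: ω = 2π·f = 2π·39.1 = 245.7 rad/s.
Step 2 — Component impedances:
  Z1: Z = R = 1630 Ω
  Z2: Z = R = 101 Ω
  Z3: Z = R = 88.7 Ω
  Z4: Z = R = 4700 Ω
Step 3 — Ladder network (open output): work backward from the far end, alternating series and parallel combinations. Z_in = 1729 Ω = 1729∠0.0° Ω.
Step 4 — Power factor: PF = cos(φ) = Re(Z)/|Z| = 1729/1729 = 1.
Step 5 — Type: Im(Z) = 0 ⇒ unity (phase φ = 0.0°).

PF = 1 (unity, φ = 0.0°)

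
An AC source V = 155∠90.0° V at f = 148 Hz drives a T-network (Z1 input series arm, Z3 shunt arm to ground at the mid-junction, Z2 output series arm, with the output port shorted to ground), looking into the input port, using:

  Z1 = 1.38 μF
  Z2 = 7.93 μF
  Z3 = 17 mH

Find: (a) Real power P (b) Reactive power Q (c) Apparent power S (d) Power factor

Step 1 — Angular frequency: ω = 2π·f = 2π·148 = 929.9 rad/s.
Step 2 — Component impedances:
  Z1: Z = 1/(jωC) = -j/(ω·C) = 0 - j779.3 Ω
  Z2: Z = 1/(jωC) = -j/(ω·C) = 0 - j135.6 Ω
  Z3: Z = jωL = j·929.9·0.017 = 0 + j15.81 Ω
Step 3 — With the output port shorted to ground, the output series arm Z2 runs from the junction to ground; the shunt arm Z3 also runs from the junction to ground. They appear in parallel: Z3 || Z2 = 0 + j17.89 Ω.
Step 4 — Series with input arm Z1: Z_in = Z1 + (Z3 || Z2) = 0 - j761.4 Ω = 761.4∠-90.0° Ω.
Step 5 — Source phasor: V = 155∠90.0° V = 0 + j155 V.
Step 6 — Current: I = V / Z = -0.2036 A = 0.2036∠180.0° A.
Step 7 — Complex power: S = V·I* = 0 - j31.56 VA.
Step 8 — Real power: P = Re(S) = 0 W.
Step 9 — Reactive power: Q = Im(S) = -31.56 VAR.
Step 10 — Apparent power: |S| = 31.56 VA.
Step 11 — Power factor: PF = P/|S| = 0 (leading).

(a) P = 0 W  (b) Q = -31.56 VAR  (c) S = 31.56 VA  (d) PF = 0 (leading)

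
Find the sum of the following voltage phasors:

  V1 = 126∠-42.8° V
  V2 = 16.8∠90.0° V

Step 1 — Convert each phasor to rectangular form:
  V1 = 126·(cos(-42.8°) + j·sin(-42.8°)) = 92.45 - j85.61 V
  V2 = 16.8·(cos(90.0°) + j·sin(90.0°)) = 0 + j16.8 V
Step 2 — Sum components: V_total = 92.45 - j68.81 V.
Step 3 — Convert to polar: |V_total| = 115.2 V, ∠V_total = -36.7°.

V_total = 115.2∠-36.7° V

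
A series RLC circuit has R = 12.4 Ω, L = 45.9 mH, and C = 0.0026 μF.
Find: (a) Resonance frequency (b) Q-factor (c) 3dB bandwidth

Step 1 — Resonance condition Im(Z)=0 gives ω₀ = 1/√(LC).
Step 2 — ω₀ = 1/√(0.0459·2.6e-09) = 9.154e+04 rad/s.
Step 3 — f₀ = ω₀/(2π) = 1.457e+04 Hz.
Step 4 — Series Q: Q = ω₀L/R = 9.154e+04·0.0459/12.4 = 338.8.
Step 5 — 3dB bandwidth: Δω = ω₀/Q = 270.2 rad/s; BW = Δω/(2π) = 43 Hz.

(a) f₀ = 1.457e+04 Hz  (b) Q = 338.8  (c) BW = 43 Hz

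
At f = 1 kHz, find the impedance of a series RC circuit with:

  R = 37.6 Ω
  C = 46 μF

Step 1 — Angular frequency: ω = 2π·f = 2π·1000 = 6283 rad/s.
Step 2 — Component impedances:
  R: Z = R = 37.6 Ω
  C: Z = 1/(jωC) = -j/(ω·C) = 0 - j3.46 Ω
Step 3 — Series combination: Z_total = R + C = 37.6 - j3.46 Ω = 37.76∠-5.3° Ω.

Z = 37.6 - j3.46 Ω = 37.76∠-5.3° Ω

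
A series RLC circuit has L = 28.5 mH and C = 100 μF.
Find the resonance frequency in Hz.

Step 1 — Resonance condition Im(Z)=0 gives ω₀ = 1/√(LC).
Step 2 — ω₀ = 1/√(0.0285·0.0001) = 592.3 rad/s.
Step 3 — f₀ = ω₀/(2π) = 94.28 Hz.

f₀ = 94.28 Hz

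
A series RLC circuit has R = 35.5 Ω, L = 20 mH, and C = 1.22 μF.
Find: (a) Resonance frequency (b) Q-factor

Step 1 — Resonance condition Im(Z)=0 gives ω₀ = 1/√(LC).
Step 2 — ω₀ = 1/√(0.02·1.22e-06) = 6402 rad/s.
Step 3 — f₀ = ω₀/(2π) = 1019 Hz.
Step 4 — Series Q: Q = ω₀L/R = 6402·0.02/35.5 = 3.607.

(a) f₀ = 1019 Hz  (b) Q = 3.607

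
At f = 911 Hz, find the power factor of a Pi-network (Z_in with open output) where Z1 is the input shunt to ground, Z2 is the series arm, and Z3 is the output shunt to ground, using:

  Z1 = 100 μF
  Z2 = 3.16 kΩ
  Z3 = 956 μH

Step 1 — Angular frequency: ω = 2π·f = 2π·911 = 5724 rad/s.
Step 2 — Component impedances:
  Z1: Z = 1/(jωC) = -j/(ω·C) = 0 - j1.747 Ω
  Z2: Z = R = 3160 Ω
  Z3: Z = jωL = j·5724·0.000956 = 0 + j5.472 Ω
Step 3 — With open output, the series arm Z2 and the output shunt Z3 appear in series to ground: Z2 + Z3 = 3160 + j5.472 Ω.
Step 4 — Parallel with input shunt Z1: Z_in = Z1 || (Z2 + Z3) = 0.0009659 - j1.747 Ω = 1.747∠-90.0° Ω.
Step 5 — Power factor: PF = cos(φ) = Re(Z)/|Z| = 0.0009659/1.747 = 0.0005529.
Step 6 — Type: Im(Z) = -1.747 ⇒ leading (phase φ = -90.0°).

PF = 0.0005529 (leading, φ = -90.0°)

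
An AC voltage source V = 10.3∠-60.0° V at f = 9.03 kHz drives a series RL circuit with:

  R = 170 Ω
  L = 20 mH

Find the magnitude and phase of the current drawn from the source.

Step 1 — Angular frequency: ω = 2π·f = 2π·9030 = 5.674e+04 rad/s.
Step 2 — Component impedances:
  R: Z = R = 170 Ω
  L: Z = jωL = j·5.674e+04·0.02 = 0 + j1135 Ω
Step 3 — Series combination: Z_total = R + L = 170 + j1135 Ω = 1147∠81.5° Ω.
Step 4 — Source phasor: V = 10.3∠-60.0° V = 5.15 - j8.92 V.
Step 5 — Ohm's law: I = V / Z_total = (5.15 - j8.92) / (170 + j1135) = -0.007023 - j0.005591 A.
Step 6 — Convert to polar: |I| = 0.008977 A, ∠I = -141.5°.

I = 0.008977∠-141.5° A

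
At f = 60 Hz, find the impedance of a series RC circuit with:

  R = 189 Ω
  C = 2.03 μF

Step 1 — Angular frequency: ω = 2π·f = 2π·60 = 377 rad/s.
Step 2 — Component impedances:
  R: Z = R = 189 Ω
  C: Z = 1/(jωC) = -j/(ω·C) = 0 - j1307 Ω
Step 3 — Series combination: Z_total = R + C = 189 - j1307 Ω = 1320∠-81.8° Ω.

Z = 189 - j1307 Ω = 1320∠-81.8° Ω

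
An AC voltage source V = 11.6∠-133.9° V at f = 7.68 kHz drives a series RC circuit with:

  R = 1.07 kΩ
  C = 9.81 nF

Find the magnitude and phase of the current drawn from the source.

Step 1 — Angular frequency: ω = 2π·f = 2π·7680 = 4.825e+04 rad/s.
Step 2 — Component impedances:
  R: Z = R = 1070 Ω
  C: Z = 1/(jωC) = -j/(ω·C) = 0 - j2112 Ω
Step 3 — Series combination: Z_total = R + C = 1070 - j2112 Ω = 2368∠-63.1° Ω.
Step 4 — Source phasor: V = 11.6∠-133.9° V = -8.043 - j8.358 V.
Step 5 — Ohm's law: I = V / Z_total = (-8.043 - j8.358) / (1070 - j2112) = 0.001614 - j0.004625 A.
Step 6 — Convert to polar: |I| = 0.004899 A, ∠I = -70.8°.

I = 0.004899∠-70.8° A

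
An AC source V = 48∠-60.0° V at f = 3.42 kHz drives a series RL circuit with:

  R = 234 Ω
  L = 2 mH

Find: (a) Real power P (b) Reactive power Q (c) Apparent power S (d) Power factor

Step 1 — Angular frequency: ω = 2π·f = 2π·3420 = 2.149e+04 rad/s.
Step 2 — Component impedances:
  R: Z = R = 234 Ω
  L: Z = jωL = j·2.149e+04·0.002 = 0 + j42.98 Ω
Step 3 — Series combination: Z_total = R + L = 234 + j42.98 Ω = 237.9∠10.4° Ω.
Step 4 — Source phasor: V = 48∠-60.0° V = 24 - j41.57 V.
Step 5 — Current: I = V / Z = 0.06766 - j0.1901 A = 0.2018∠-70.4° A.
Step 6 — Complex power: S = V·I* = 9.525 + j1.749 VA.
Step 7 — Real power: P = Re(S) = 9.525 W.
Step 8 — Reactive power: Q = Im(S) = 1.749 VAR.
Step 9 — Apparent power: |S| = 9.684 VA.
Step 10 — Power factor: PF = P/|S| = 0.9835 (lagging).

(a) P = 9.525 W  (b) Q = 1.749 VAR  (c) S = 9.684 VA  (d) PF = 0.9835 (lagging)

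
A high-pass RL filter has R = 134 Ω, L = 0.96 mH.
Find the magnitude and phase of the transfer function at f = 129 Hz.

Step 1 — Angular frequency: ω = 2π·129 = 810.5 rad/s.
Step 2 — Transfer function: H(jω) = jωL/(R + jωL).
Step 3 — Numerator jωL = j·0.7781; denominator R + jωL = 134 + j0.7781.
Step 4 — H = 3.372e-05 + j0.005807.
Step 5 — Magnitude: |H| = 0.005807 (-44.7 dB); phase: φ = 89.7°.

|H| = 0.005807 (-44.7 dB), φ = 89.7°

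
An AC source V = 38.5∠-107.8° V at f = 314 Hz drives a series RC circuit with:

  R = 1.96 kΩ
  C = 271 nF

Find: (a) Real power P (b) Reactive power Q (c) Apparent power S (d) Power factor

Step 1 — Angular frequency: ω = 2π·f = 2π·314 = 1973 rad/s.
Step 2 — Component impedances:
  R: Z = R = 1960 Ω
  C: Z = 1/(jωC) = -j/(ω·C) = 0 - j1870 Ω
Step 3 — Series combination: Z_total = R + C = 1960 - j1870 Ω = 2709∠-43.7° Ω.
Step 4 — Source phasor: V = 38.5∠-107.8° V = -11.77 - j36.66 V.
Step 5 — Current: I = V / Z = 0.006198 - j0.01279 A = 0.01421∠-64.1° A.
Step 6 — Complex power: S = V·I* = 0.3958 - j0.3777 VA.
Step 7 — Real power: P = Re(S) = 0.3958 W.
Step 8 — Reactive power: Q = Im(S) = -0.3777 VAR.
Step 9 — Apparent power: |S| = 0.5471 VA.
Step 10 — Power factor: PF = P/|S| = 0.7235 (leading).

(a) P = 0.3958 W  (b) Q = -0.3777 VAR  (c) S = 0.5471 VA  (d) PF = 0.7235 (leading)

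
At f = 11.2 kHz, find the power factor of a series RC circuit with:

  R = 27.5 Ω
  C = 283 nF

Step 1 — Angular frequency: ω = 2π·f = 2π·1.12e+04 = 7.037e+04 rad/s.
Step 2 — Component impedances:
  R: Z = R = 27.5 Ω
  C: Z = 1/(jωC) = -j/(ω·C) = 0 - j50.21 Ω
Step 3 — Series combination: Z_total = R + C = 27.5 - j50.21 Ω = 57.25∠-61.3° Ω.
Step 4 — Power factor: PF = cos(φ) = Re(Z)/|Z| = 27.5/57.25 = 0.4803.
Step 5 — Type: Im(Z) = -50.21 ⇒ leading (phase φ = -61.3°).

PF = 0.4803 (leading, φ = -61.3°)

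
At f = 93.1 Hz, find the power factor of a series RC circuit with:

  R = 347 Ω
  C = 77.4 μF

Step 1 — Angular frequency: ω = 2π·f = 2π·93.1 = 585 rad/s.
Step 2 — Component impedances:
  R: Z = R = 347 Ω
  C: Z = 1/(jωC) = -j/(ω·C) = 0 - j22.09 Ω
Step 3 — Series combination: Z_total = R + C = 347 - j22.09 Ω = 347.7∠-3.6° Ω.
Step 4 — Power factor: PF = cos(φ) = Re(Z)/|Z| = 347/347.7 = 0.998.
Step 5 — Type: Im(Z) = -22.09 ⇒ leading (phase φ = -3.6°).

PF = 0.998 (leading, φ = -3.6°)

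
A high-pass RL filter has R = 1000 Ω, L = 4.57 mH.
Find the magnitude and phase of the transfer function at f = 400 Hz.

Step 1 — Angular frequency: ω = 2π·400 = 2513 rad/s.
Step 2 — Transfer function: H(jω) = jωL/(R + jωL).
Step 3 — Numerator jωL = j·11.49; denominator R + jωL = 1000 + j11.49.
Step 4 — H = 0.0001319 + j0.01148.
Step 5 — Magnitude: |H| = 0.01148 (-38.8 dB); phase: φ = 89.3°.

|H| = 0.01148 (-38.8 dB), φ = 89.3°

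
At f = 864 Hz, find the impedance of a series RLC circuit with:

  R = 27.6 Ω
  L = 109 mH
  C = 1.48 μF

Step 1 — Angular frequency: ω = 2π·f = 2π·864 = 5429 rad/s.
Step 2 — Component impedances:
  R: Z = R = 27.6 Ω
  L: Z = jωL = j·5429·0.109 = 0 + j591.7 Ω
  C: Z = 1/(jωC) = -j/(ω·C) = 0 - j124.5 Ω
Step 3 — Series combination: Z_total = R + L + C = 27.6 + j467.3 Ω = 468.1∠86.6° Ω.

Z = 27.6 + j467.3 Ω = 468.1∠86.6° Ω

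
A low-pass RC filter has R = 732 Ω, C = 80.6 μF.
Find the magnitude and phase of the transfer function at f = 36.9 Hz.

Step 1 — Angular frequency: ω = 2π·36.9 = 231.8 rad/s.
Step 2 — Transfer function: H(jω) = 1/(1 + jωRC).
Step 3 — Denominator: 1 + jωRC = 1 + j·231.8·732·8.06e-05 = 1 + j13.68.
Step 4 — H = 0.005316 - j0.07272.
Step 5 — Magnitude: |H| = 0.07291 (-22.7 dB); phase: φ = -85.8°.

|H| = 0.07291 (-22.7 dB), φ = -85.8°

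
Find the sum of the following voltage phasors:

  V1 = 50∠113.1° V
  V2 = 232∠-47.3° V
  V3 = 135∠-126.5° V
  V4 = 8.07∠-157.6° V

Step 1 — Convert each phasor to rectangular form:
  V1 = 50·(cos(113.1°) + j·sin(113.1°)) = -19.62 + j45.99 V
  V2 = 232·(cos(-47.3°) + j·sin(-47.3°)) = 157.3 - j170.5 V
  V3 = 135·(cos(-126.5°) + j·sin(-126.5°)) = -80.3 - j108.5 V
  V4 = 8.07·(cos(-157.6°) + j·sin(-157.6°)) = -7.461 - j3.075 V
Step 2 — Sum components: V_total = 49.95 - j236.1 V.
Step 3 — Convert to polar: |V_total| = 241.3 V, ∠V_total = -78.1°.

V_total = 241.3∠-78.1° V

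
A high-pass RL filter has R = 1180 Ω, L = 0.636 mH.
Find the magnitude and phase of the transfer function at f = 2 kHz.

Step 1 — Angular frequency: ω = 2π·2000 = 1.257e+04 rad/s.
Step 2 — Transfer function: H(jω) = jωL/(R + jωL).
Step 3 — Numerator jωL = j·7.992; denominator R + jωL = 1180 + j7.992.
Step 4 — H = 4.587e-05 + j0.006773.
Step 5 — Magnitude: |H| = 0.006773 (-43.4 dB); phase: φ = 89.6°.

|H| = 0.006773 (-43.4 dB), φ = 89.6°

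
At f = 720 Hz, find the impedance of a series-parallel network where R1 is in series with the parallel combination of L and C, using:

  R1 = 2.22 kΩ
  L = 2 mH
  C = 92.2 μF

Step 1 — Angular frequency: ω = 2π·f = 2π·720 = 4524 rad/s.
Step 2 — Component impedances:
  R1: Z = R = 2220 Ω
  L: Z = jωL = j·4524·0.002 = 0 + j9.048 Ω
  C: Z = 1/(jωC) = -j/(ω·C) = 0 - j2.397 Ω
Step 3 — Parallel branch: L || C = 1/(1/L + 1/C) = 0 - j3.262 Ω.
Step 4 — Series with R1: Z_total = R1 + (L || C) = 2220 - j3.262 Ω = 2220∠-0.1° Ω.

Z = 2220 - j3.262 Ω = 2220∠-0.1° Ω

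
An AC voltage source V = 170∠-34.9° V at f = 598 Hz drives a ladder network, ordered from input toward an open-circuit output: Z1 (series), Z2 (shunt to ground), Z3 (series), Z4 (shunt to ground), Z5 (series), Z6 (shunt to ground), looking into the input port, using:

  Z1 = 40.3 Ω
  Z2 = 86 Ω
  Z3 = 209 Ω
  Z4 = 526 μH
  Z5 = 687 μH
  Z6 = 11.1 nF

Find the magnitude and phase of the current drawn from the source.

Step 1 — Angular frequency: ω = 2π·f = 2π·598 = 3757 rad/s.
Step 2 — Component impedances:
  Z1: Z = R = 40.3 Ω
  Z2: Z = R = 86 Ω
  Z3: Z = R = 209 Ω
  Z4: Z = jωL = j·3757·0.000526 = 0 + j1.976 Ω
  Z5: Z = jωL = j·3757·0.000687 = 0 + j2.581 Ω
  Z6: Z = 1/(jωC) = -j/(ω·C) = 0 - j2.398e+04 Ω
Step 3 — Ladder network (open output): work backward from the far end, alternating series and parallel combinations. Z_in = 101.2 + j0.168 Ω = 101.2∠0.1° Ω.
Step 4 — Source phasor: V = 170∠-34.9° V = 139.4 - j97.26 V.
Step 5 — Ohm's law: I = V / Z_total = (139.4 - j97.26) / (101.2 + j0.168) = 1.376 - j0.9631 A.
Step 6 — Convert to polar: |I| = 1.679 A, ∠I = -35.0°.

I = 1.679∠-35.0° A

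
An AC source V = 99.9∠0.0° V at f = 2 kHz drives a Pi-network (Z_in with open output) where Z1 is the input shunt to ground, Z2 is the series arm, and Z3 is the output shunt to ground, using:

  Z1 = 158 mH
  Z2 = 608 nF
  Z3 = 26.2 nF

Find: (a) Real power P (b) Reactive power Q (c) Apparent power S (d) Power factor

Step 1 — Angular frequency: ω = 2π·f = 2π·2000 = 1.257e+04 rad/s.
Step 2 — Component impedances:
  Z1: Z = jωL = j·1.257e+04·0.158 = 0 + j1985 Ω
  Z2: Z = 1/(jωC) = -j/(ω·C) = 0 - j130.9 Ω
  Z3: Z = 1/(jωC) = -j/(ω·C) = 0 - j3037 Ω
Step 3 — With open output, the series arm Z2 and the output shunt Z3 appear in series to ground: Z2 + Z3 = 0 - j3168 Ω.
Step 4 — Parallel with input shunt Z1: Z_in = Z1 || (Z2 + Z3) = 0 + j5319 Ω = 5319∠90.0° Ω.
Step 5 — Source phasor: V = 99.9∠0.0° V = 99.9 V.
Step 6 — Current: I = V / Z = 0 - j0.01878 A = 0.01878∠-90.0° A.
Step 7 — Complex power: S = V·I* = 0 + j1.876 VA.
Step 8 — Real power: P = Re(S) = 0 W.
Step 9 — Reactive power: Q = Im(S) = 1.876 VAR.
Step 10 — Apparent power: |S| = 1.876 VA.
Step 11 — Power factor: PF = P/|S| = 0 (lagging).

(a) P = 0 W  (b) Q = 1.876 VAR  (c) S = 1.876 VA  (d) PF = 0 (lagging)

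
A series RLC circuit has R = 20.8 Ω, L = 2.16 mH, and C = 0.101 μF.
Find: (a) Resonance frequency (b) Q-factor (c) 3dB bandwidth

Step 1 — Resonance condition Im(Z)=0 gives ω₀ = 1/√(LC).
Step 2 — ω₀ = 1/√(0.00216·1.01e-07) = 6.77e+04 rad/s.
Step 3 — f₀ = ω₀/(2π) = 1.078e+04 Hz.
Step 4 — Series Q: Q = ω₀L/R = 6.77e+04·0.00216/20.8 = 7.031.
Step 5 — 3dB bandwidth: Δω = ω₀/Q = 9630 rad/s; BW = Δω/(2π) = 1533 Hz.

(a) f₀ = 1.078e+04 Hz  (b) Q = 7.031  (c) BW = 1533 Hz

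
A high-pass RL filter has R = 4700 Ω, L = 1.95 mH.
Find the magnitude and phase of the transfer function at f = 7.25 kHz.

Step 1 — Angular frequency: ω = 2π·7250 = 4.555e+04 rad/s.
Step 2 — Transfer function: H(jω) = jωL/(R + jωL).
Step 3 — Numerator jωL = j·88.83; denominator R + jωL = 4700 + j88.83.
Step 4 — H = 0.0003571 + j0.01889.
Step 5 — Magnitude: |H| = 0.0189 (-34.5 dB); phase: φ = 88.9°.

|H| = 0.0189 (-34.5 dB), φ = 88.9°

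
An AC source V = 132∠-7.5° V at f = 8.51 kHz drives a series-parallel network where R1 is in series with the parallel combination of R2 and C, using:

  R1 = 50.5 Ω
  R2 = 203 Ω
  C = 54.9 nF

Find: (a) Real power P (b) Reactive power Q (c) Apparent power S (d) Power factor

Step 1 — Angular frequency: ω = 2π·f = 2π·8510 = 5.347e+04 rad/s.
Step 2 — Component impedances:
  R1: Z = R = 50.5 Ω
  R2: Z = R = 203 Ω
  C: Z = 1/(jωC) = -j/(ω·C) = 0 - j340.7 Ω
Step 3 — Parallel branch: R2 || C = 1/(1/R2 + 1/C) = 149.8 - j89.27 Ω.
Step 4 — Series with R1: Z_total = R1 + (R2 || C) = 200.3 - j89.27 Ω = 219.3∠-24.0° Ω.
Step 5 — Source phasor: V = 132∠-7.5° V = 130.9 - j17.23 V.
Step 6 — Current: I = V / Z = 0.5771 + j0.1712 A = 0.6019∠16.5° A.
Step 7 — Complex power: S = V·I* = 72.57 - j32.34 VA.
Step 8 — Real power: P = Re(S) = 72.57 W.
Step 9 — Reactive power: Q = Im(S) = -32.34 VAR.
Step 10 — Apparent power: |S| = 79.45 VA.
Step 11 — Power factor: PF = P/|S| = 0.9134 (leading).

(a) P = 72.57 W  (b) Q = -32.34 VAR  (c) S = 79.45 VA  (d) PF = 0.9134 (leading)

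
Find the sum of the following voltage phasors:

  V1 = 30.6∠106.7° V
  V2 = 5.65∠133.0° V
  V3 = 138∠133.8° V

Step 1 — Convert each phasor to rectangular form:
  V1 = 30.6·(cos(106.7°) + j·sin(106.7°)) = -8.793 + j29.31 V
  V2 = 5.65·(cos(133.0°) + j·sin(133.0°)) = -3.853 + j4.132 V
  V3 = 138·(cos(133.8°) + j·sin(133.8°)) = -95.52 + j99.6 V
Step 2 — Sum components: V_total = -108.2 + j133 V.
Step 3 — Convert to polar: |V_total| = 171.5 V, ∠V_total = 129.1°.

V_total = 171.5∠129.1° V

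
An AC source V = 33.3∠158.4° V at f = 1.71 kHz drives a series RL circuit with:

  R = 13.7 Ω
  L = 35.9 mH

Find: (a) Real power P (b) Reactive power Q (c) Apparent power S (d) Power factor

Step 1 — Angular frequency: ω = 2π·f = 2π·1710 = 1.074e+04 rad/s.
Step 2 — Component impedances:
  R: Z = R = 13.7 Ω
  L: Z = jωL = j·1.074e+04·0.0359 = 0 + j385.7 Ω
Step 3 — Series combination: Z_total = R + L = 13.7 + j385.7 Ω = 386∠88.0° Ω.
Step 4 — Source phasor: V = 33.3∠158.4° V = -30.96 + j12.26 V.
Step 5 — Current: I = V / Z = 0.02889 + j0.0813 A = 0.08628∠70.4° A.
Step 6 — Complex power: S = V·I* = 0.102 + j2.871 VA.
Step 7 — Real power: P = Re(S) = 0.102 W.
Step 8 — Reactive power: Q = Im(S) = 2.871 VAR.
Step 9 — Apparent power: |S| = 2.873 VA.
Step 10 — Power factor: PF = P/|S| = 0.0355 (lagging).

(a) P = 0.102 W  (b) Q = 2.871 VAR  (c) S = 2.873 VA  (d) PF = 0.0355 (lagging)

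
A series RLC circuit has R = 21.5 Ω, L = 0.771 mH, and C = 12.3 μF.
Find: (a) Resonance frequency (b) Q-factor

Step 1 — Resonance condition Im(Z)=0 gives ω₀ = 1/√(LC).
Step 2 — ω₀ = 1/√(0.000771·1.23e-05) = 1.027e+04 rad/s.
Step 3 — f₀ = ω₀/(2π) = 1634 Hz.
Step 4 — Series Q: Q = ω₀L/R = 1.027e+04·0.000771/21.5 = 0.3682.

(a) f₀ = 1634 Hz  (b) Q = 0.3682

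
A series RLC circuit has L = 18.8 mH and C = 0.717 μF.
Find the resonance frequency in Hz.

Step 1 — Resonance condition Im(Z)=0 gives ω₀ = 1/√(LC).
Step 2 — ω₀ = 1/√(0.0188·7.17e-07) = 8613 rad/s.
Step 3 — f₀ = ω₀/(2π) = 1371 Hz.

f₀ = 1371 Hz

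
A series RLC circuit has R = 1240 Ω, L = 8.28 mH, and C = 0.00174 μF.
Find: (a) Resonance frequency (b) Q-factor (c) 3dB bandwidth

Step 1 — Resonance: ω₀ = 1/√(LC) = 1/√(0.00828·1.74e-09) = 2.635e+05 rad/s.
Step 2 — f₀ = ω₀/(2π) = 4.193e+04 Hz.
Step 3 — Series Q: Q = ω₀L/R = 2.635e+05·0.00828/1240 = 1.759.
Step 4 — Bandwidth: Δω = ω₀/Q = 1.498e+05 rad/s; BW = Δω/(2π) = 2.383e+04 Hz.

(a) f₀ = 4.193e+04 Hz  (b) Q = 1.759  (c) BW = 2.383e+04 Hz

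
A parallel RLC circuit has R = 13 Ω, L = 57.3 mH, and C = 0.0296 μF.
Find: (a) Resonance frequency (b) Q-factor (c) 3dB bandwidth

Step 1 — Resonance: ω₀ = 1/√(LC) = 1/√(0.0573·2.96e-08) = 2.428e+04 rad/s.
Step 2 — f₀ = ω₀/(2π) = 3865 Hz.
Step 3 — Parallel Q: Q = R/(ω₀L) = 13/(2.428e+04·0.0573) = 0.009344.
Step 4 — Bandwidth: Δω = ω₀/Q = 2.599e+06 rad/s; BW = Δω/(2π) = 4.136e+05 Hz.

(a) f₀ = 3865 Hz  (b) Q = 0.009344  (c) BW = 4.136e+05 Hz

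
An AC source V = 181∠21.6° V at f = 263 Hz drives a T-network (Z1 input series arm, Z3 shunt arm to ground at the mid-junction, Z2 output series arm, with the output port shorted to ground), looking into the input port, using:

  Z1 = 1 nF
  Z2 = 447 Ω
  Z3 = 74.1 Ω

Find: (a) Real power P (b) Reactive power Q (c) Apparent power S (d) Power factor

Step 1 — Angular frequency: ω = 2π·f = 2π·263 = 1652 rad/s.
Step 2 — Component impedances:
  Z1: Z = 1/(jωC) = -j/(ω·C) = 0 - j6.052e+05 Ω
  Z2: Z = R = 447 Ω
  Z3: Z = R = 74.1 Ω
Step 3 — With the output port shorted to ground, the output series arm Z2 runs from the junction to ground; the shunt arm Z3 also runs from the junction to ground. They appear in parallel: Z3 || Z2 = 63.56 Ω.
Step 4 — Series with input arm Z1: Z_in = Z1 + (Z3 || Z2) = 63.56 - j6.052e+05 Ω = 6.052e+05∠-90.0° Ω.
Step 5 — Source phasor: V = 181∠21.6° V = 168.3 + j66.63 V.
Step 6 — Current: I = V / Z = -0.0001101 + j0.0002781 A = 0.0002991∠111.6° A.
Step 7 — Complex power: S = V·I* = 5.686e-06 - j0.05414 VA.
Step 8 — Real power: P = Re(S) = 5.686e-06 W.
Step 9 — Reactive power: Q = Im(S) = -0.05414 VAR.
Step 10 — Apparent power: |S| = 0.05414 VA.
Step 11 — Power factor: PF = P/|S| = 0.000105 (leading).

(a) P = 5.686e-06 W  (b) Q = -0.05414 VAR  (c) S = 0.05414 VA  (d) PF = 0.000105 (leading)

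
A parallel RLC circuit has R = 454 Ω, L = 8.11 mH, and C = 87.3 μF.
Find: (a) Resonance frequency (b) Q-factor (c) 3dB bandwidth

Step 1 — Resonance: ω₀ = 1/√(LC) = 1/√(0.00811·8.73e-05) = 1188 rad/s.
Step 2 — f₀ = ω₀/(2π) = 189.1 Hz.
Step 3 — Parallel Q: Q = R/(ω₀L) = 454/(1188·0.00811) = 47.1.
Step 4 — Bandwidth: Δω = ω₀/Q = 25.23 rad/s; BW = Δω/(2π) = 4.016 Hz.

(a) f₀ = 189.1 Hz  (b) Q = 47.1  (c) BW = 4.016 Hz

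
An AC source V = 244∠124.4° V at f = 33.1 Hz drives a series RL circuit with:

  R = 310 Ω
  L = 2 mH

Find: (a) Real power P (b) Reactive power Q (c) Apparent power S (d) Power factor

Step 1 — Angular frequency: ω = 2π·f = 2π·33.1 = 208 rad/s.
Step 2 — Component impedances:
  R: Z = R = 310 Ω
  L: Z = jωL = j·208·0.002 = 0 + j0.4159 Ω
Step 3 — Series combination: Z_total = R + L = 310 + j0.4159 Ω = 310∠0.1° Ω.
Step 4 — Source phasor: V = 244∠124.4° V = -137.9 + j201.3 V.
Step 5 — Current: I = V / Z = -0.4438 + j0.65 A = 0.7871∠124.3° A.
Step 6 — Complex power: S = V·I* = 192.1 + j0.2577 VA.
Step 7 — Real power: P = Re(S) = 192.1 W.
Step 8 — Reactive power: Q = Im(S) = 0.2577 VAR.
Step 9 — Apparent power: |S| = 192.1 VA.
Step 10 — Power factor: PF = P/|S| = 1 (lagging).

(a) P = 192.1 W  (b) Q = 0.2577 VAR  (c) S = 192.1 VA  (d) PF = 1 (lagging)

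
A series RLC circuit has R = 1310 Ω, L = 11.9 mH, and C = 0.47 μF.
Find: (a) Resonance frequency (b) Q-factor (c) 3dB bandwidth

Step 1 — Resonance: ω₀ = 1/√(LC) = 1/√(0.0119·4.7e-07) = 1.337e+04 rad/s.
Step 2 — f₀ = ω₀/(2π) = 2128 Hz.
Step 3 — Series Q: Q = ω₀L/R = 1.337e+04·0.0119/1310 = 0.1215.
Step 4 — Bandwidth: Δω = ω₀/Q = 1.101e+05 rad/s; BW = Δω/(2π) = 1.752e+04 Hz.

(a) f₀ = 2128 Hz  (b) Q = 0.1215  (c) BW = 1.752e+04 Hz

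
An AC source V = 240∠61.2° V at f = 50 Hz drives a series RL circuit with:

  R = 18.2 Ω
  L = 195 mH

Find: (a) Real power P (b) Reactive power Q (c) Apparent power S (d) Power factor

Step 1 — Angular frequency: ω = 2π·f = 2π·50 = 314.2 rad/s.
Step 2 — Component impedances:
  R: Z = R = 18.2 Ω
  L: Z = jωL = j·314.2·0.195 = 0 + j61.26 Ω
Step 3 — Series combination: Z_total = R + L = 18.2 + j61.26 Ω = 63.91∠73.5° Ω.
Step 4 — Source phasor: V = 240∠61.2° V = 115.6 + j210.3 V.
Step 5 — Current: I = V / Z = 3.67 - j0.7971 A = 3.755∠-12.3° A.
Step 6 — Complex power: S = V·I* = 256.7 + j864 VA.
Step 7 — Real power: P = Re(S) = 256.7 W.
Step 8 — Reactive power: Q = Im(S) = 864 VAR.
Step 9 — Apparent power: |S| = 901.3 VA.
Step 10 — Power factor: PF = P/|S| = 0.2848 (lagging).

(a) P = 256.7 W  (b) Q = 864 VAR  (c) S = 901.3 VA  (d) PF = 0.2848 (lagging)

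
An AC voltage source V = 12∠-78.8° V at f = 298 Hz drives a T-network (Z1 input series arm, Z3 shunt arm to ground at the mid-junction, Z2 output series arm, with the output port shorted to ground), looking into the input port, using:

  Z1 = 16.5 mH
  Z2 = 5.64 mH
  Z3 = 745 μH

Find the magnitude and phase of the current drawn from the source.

Step 1 — Angular frequency: ω = 2π·f = 2π·298 = 1872 rad/s.
Step 2 — Component impedances:
  Z1: Z = jωL = j·1872·0.0165 = 0 + j30.89 Ω
  Z2: Z = jωL = j·1872·0.00564 = 0 + j10.56 Ω
  Z3: Z = jωL = j·1872·0.000745 = 0 + j1.395 Ω
Step 3 — With the output port shorted to ground, the output series arm Z2 runs from the junction to ground; the shunt arm Z3 also runs from the junction to ground. They appear in parallel: Z3 || Z2 = 0 + j1.232 Ω.
Step 4 — Series with input arm Z1: Z_in = Z1 + (Z3 || Z2) = 0 + j32.13 Ω = 32.13∠90.0° Ω.
Step 5 — Source phasor: V = 12∠-78.8° V = 2.331 - j11.77 V.
Step 6 — Ohm's law: I = V / Z_total = (2.331 - j11.77) / (0 + j32.13) = -0.3664 - j0.07255 A.
Step 7 — Convert to polar: |I| = 0.3735 A, ∠I = -168.8°.

I = 0.3735∠-168.8° A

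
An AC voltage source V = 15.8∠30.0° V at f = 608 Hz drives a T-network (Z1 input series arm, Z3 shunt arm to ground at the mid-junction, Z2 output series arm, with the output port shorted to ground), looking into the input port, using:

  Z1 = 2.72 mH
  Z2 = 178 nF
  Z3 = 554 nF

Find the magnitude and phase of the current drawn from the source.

Step 1 — Angular frequency: ω = 2π·f = 2π·608 = 3820 rad/s.
Step 2 — Component impedances:
  Z1: Z = jωL = j·3820·0.00272 = 0 + j10.39 Ω
  Z2: Z = 1/(jωC) = -j/(ω·C) = 0 - j1471 Ω
  Z3: Z = 1/(jωC) = -j/(ω·C) = 0 - j472.5 Ω
Step 3 — With the output port shorted to ground, the output series arm Z2 runs from the junction to ground; the shunt arm Z3 also runs from the junction to ground. They appear in parallel: Z3 || Z2 = 0 - j357.6 Ω.
Step 4 — Series with input arm Z1: Z_in = Z1 + (Z3 || Z2) = 0 - j347.2 Ω = 347.2∠-90.0° Ω.
Step 5 — Source phasor: V = 15.8∠30.0° V = 13.68 + j7.9 V.
Step 6 — Ohm's law: I = V / Z_total = (13.68 + j7.9) / (0 - j347.2) = -0.02275 + j0.03941 A.
Step 7 — Convert to polar: |I| = 0.0455 A, ∠I = 120.0°.

I = 0.0455∠120.0° A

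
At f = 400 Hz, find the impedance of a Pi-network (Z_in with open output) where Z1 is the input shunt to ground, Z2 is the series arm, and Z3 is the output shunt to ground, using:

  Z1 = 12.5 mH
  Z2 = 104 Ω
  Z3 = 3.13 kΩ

Step 1 — Angular frequency: ω = 2π·f = 2π·400 = 2513 rad/s.
Step 2 — Component impedances:
  Z1: Z = jωL = j·2513·0.0125 = 0 + j31.42 Ω
  Z2: Z = R = 104 Ω
  Z3: Z = R = 3130 Ω
Step 3 — With open output, the series arm Z2 and the output shunt Z3 appear in series to ground: Z2 + Z3 = 3234 Ω.
Step 4 — Parallel with input shunt Z1: Z_in = Z1 || (Z2 + Z3) = 0.3052 + j31.41 Ω = 31.41∠89.4° Ω.

Z = 0.3052 + j31.41 Ω = 31.41∠89.4° Ω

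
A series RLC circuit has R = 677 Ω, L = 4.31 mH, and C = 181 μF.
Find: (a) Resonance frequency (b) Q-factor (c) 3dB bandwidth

Step 1 — Resonance: ω₀ = 1/√(LC) = 1/√(0.00431·0.000181) = 1132 rad/s.
Step 2 — f₀ = ω₀/(2π) = 180.2 Hz.
Step 3 — Series Q: Q = ω₀L/R = 1132·0.00431/677 = 0.007208.
Step 4 — Bandwidth: Δω = ω₀/Q = 1.571e+05 rad/s; BW = Δω/(2π) = 2.5e+04 Hz.

(a) f₀ = 180.2 Hz  (b) Q = 0.007208  (c) BW = 2.5e+04 Hz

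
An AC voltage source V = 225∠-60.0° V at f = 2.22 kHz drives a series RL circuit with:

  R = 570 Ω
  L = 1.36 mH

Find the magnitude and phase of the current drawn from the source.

Step 1 — Angular frequency: ω = 2π·f = 2π·2220 = 1.395e+04 rad/s.
Step 2 — Component impedances:
  R: Z = R = 570 Ω
  L: Z = jωL = j·1.395e+04·0.00136 = 0 + j18.97 Ω
Step 3 — Series combination: Z_total = R + L = 570 + j18.97 Ω = 570.3∠1.9° Ω.
Step 4 — Source phasor: V = 225∠-60.0° V = 112.5 - j194.9 V.
Step 5 — Ohm's law: I = V / Z_total = (112.5 - j194.9) / (570 + j18.97) = 0.1858 - j0.348 A.
Step 6 — Convert to polar: |I| = 0.3945 A, ∠I = -61.9°.

I = 0.3945∠-61.9° A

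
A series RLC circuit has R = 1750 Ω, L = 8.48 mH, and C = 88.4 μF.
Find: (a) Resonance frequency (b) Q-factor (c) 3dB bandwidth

Step 1 — Resonance: ω₀ = 1/√(LC) = 1/√(0.00848·8.84e-05) = 1155 rad/s.
Step 2 — f₀ = ω₀/(2π) = 183.8 Hz.
Step 3 — Series Q: Q = ω₀L/R = 1155·0.00848/1750 = 0.005597.
Step 4 — Bandwidth: Δω = ω₀/Q = 2.064e+05 rad/s; BW = Δω/(2π) = 3.284e+04 Hz.

(a) f₀ = 183.8 Hz  (b) Q = 0.005597  (c) BW = 3.284e+04 Hz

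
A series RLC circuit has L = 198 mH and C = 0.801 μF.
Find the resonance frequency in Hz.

Step 1 — Resonance condition Im(Z)=0 gives ω₀ = 1/√(LC).
Step 2 — ω₀ = 1/√(0.198·8.01e-07) = 2511 rad/s.
Step 3 — f₀ = ω₀/(2π) = 399.6 Hz.

f₀ = 399.6 Hz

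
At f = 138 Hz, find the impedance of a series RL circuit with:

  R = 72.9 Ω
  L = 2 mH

Step 1 — Angular frequency: ω = 2π·f = 2π·138 = 867.1 rad/s.
Step 2 — Component impedances:
  R: Z = R = 72.9 Ω
  L: Z = jωL = j·867.1·0.002 = 0 + j1.734 Ω
Step 3 — Series combination: Z_total = R + L = 72.9 + j1.734 Ω = 72.92∠1.4° Ω.

Z = 72.9 + j1.734 Ω = 72.92∠1.4° Ω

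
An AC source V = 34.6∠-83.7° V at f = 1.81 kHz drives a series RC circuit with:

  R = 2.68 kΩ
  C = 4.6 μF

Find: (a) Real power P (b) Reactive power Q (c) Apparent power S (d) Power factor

Step 1 — Angular frequency: ω = 2π·f = 2π·1810 = 1.137e+04 rad/s.
Step 2 — Component impedances:
  R: Z = R = 2680 Ω
  C: Z = 1/(jωC) = -j/(ω·C) = 0 - j19.12 Ω
Step 3 — Series combination: Z_total = R + C = 2680 - j19.12 Ω = 2680∠-0.4° Ω.
Step 4 — Source phasor: V = 34.6∠-83.7° V = 3.797 - j34.39 V.
Step 5 — Current: I = V / Z = 0.001508 - j0.01282 A = 0.01291∠-83.3° A.
Step 6 — Complex power: S = V·I* = 0.4467 - j0.003186 VA.
Step 7 — Real power: P = Re(S) = 0.4467 W.
Step 8 — Reactive power: Q = Im(S) = -0.003186 VAR.
Step 9 — Apparent power: |S| = 0.4467 VA.
Step 10 — Power factor: PF = P/|S| = 1 (leading).

(a) P = 0.4467 W  (b) Q = -0.003186 VAR  (c) S = 0.4467 VA  (d) PF = 1 (leading)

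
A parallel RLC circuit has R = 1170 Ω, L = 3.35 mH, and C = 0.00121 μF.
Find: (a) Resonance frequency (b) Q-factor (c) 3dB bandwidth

Step 1 — Resonance: ω₀ = 1/√(LC) = 1/√(0.00335·1.21e-09) = 4.967e+05 rad/s.
Step 2 — f₀ = ω₀/(2π) = 7.905e+04 Hz.
Step 3 — Parallel Q: Q = R/(ω₀L) = 1170/(4.967e+05·0.00335) = 0.7032.
Step 4 — Bandwidth: Δω = ω₀/Q = 7.064e+05 rad/s; BW = Δω/(2π) = 1.124e+05 Hz.

(a) f₀ = 7.905e+04 Hz  (b) Q = 0.7032  (c) BW = 1.124e+05 Hz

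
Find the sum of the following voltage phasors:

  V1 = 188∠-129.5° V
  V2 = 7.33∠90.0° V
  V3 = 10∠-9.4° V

Step 1 — Convert each phasor to rectangular form:
  V1 = 188·(cos(-129.5°) + j·sin(-129.5°)) = -119.6 - j145.1 V
  V2 = 7.33·(cos(90.0°) + j·sin(90.0°)) = 0 + j7.33 V
  V3 = 10·(cos(-9.4°) + j·sin(-9.4°)) = 9.866 - j1.633 V
Step 2 — Sum components: V_total = -109.7 - j139.4 V.
Step 3 — Convert to polar: |V_total| = 177.4 V, ∠V_total = -128.2°.

V_total = 177.4∠-128.2° V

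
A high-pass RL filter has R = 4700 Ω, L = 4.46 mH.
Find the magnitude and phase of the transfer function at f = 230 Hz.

Step 1 — Angular frequency: ω = 2π·230 = 1445 rad/s.
Step 2 — Transfer function: H(jω) = jωL/(R + jωL).
Step 3 — Numerator jωL = j·6.445; denominator R + jωL = 4700 + j6.445.
Step 4 — H = 1.881e-06 + j0.001371.
Step 5 — Magnitude: |H| = 0.001371 (-57.3 dB); phase: φ = 89.9°.

|H| = 0.001371 (-57.3 dB), φ = 89.9°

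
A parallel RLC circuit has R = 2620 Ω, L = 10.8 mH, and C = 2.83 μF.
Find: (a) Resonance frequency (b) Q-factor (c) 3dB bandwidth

Step 1 — Resonance: ω₀ = 1/√(LC) = 1/√(0.0108·2.83e-06) = 5720 rad/s.
Step 2 — f₀ = ω₀/(2π) = 910.4 Hz.
Step 3 — Parallel Q: Q = R/(ω₀L) = 2620/(5720·0.0108) = 42.41.
Step 4 — Bandwidth: Δω = ω₀/Q = 134.9 rad/s; BW = Δω/(2π) = 21.47 Hz.

(a) f₀ = 910.4 Hz  (b) Q = 42.41  (c) BW = 21.47 Hz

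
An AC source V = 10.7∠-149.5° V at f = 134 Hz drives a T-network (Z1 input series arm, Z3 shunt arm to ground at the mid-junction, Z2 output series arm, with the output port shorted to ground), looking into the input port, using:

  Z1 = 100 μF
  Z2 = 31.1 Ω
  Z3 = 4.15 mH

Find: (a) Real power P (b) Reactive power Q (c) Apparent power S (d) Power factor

Step 1 — Angular frequency: ω = 2π·f = 2π·134 = 841.9 rad/s.
Step 2 — Component impedances:
  Z1: Z = 1/(jωC) = -j/(ω·C) = 0 - j11.88 Ω
  Z2: Z = R = 31.1 Ω
  Z3: Z = jωL = j·841.9·0.00415 = 0 + j3.494 Ω
Step 3 — With the output port shorted to ground, the output series arm Z2 runs from the junction to ground; the shunt arm Z3 also runs from the junction to ground. They appear in parallel: Z3 || Z2 = 0.3877 + j3.451 Ω.
Step 4 — Series with input arm Z1: Z_in = Z1 + (Z3 || Z2) = 0.3877 - j8.427 Ω = 8.436∠-87.4° Ω.
Step 5 — Source phasor: V = 10.7∠-149.5° V = -9.219 - j5.431 V.
Step 6 — Current: I = V / Z = 0.5929 - j1.121 A = 1.268∠-62.1° A.
Step 7 — Complex power: S = V·I* = 0.6237 - j13.56 VA.
Step 8 — Real power: P = Re(S) = 0.6237 W.
Step 9 — Reactive power: Q = Im(S) = -13.56 VAR.
Step 10 — Apparent power: |S| = 13.57 VA.
Step 11 — Power factor: PF = P/|S| = 0.04596 (leading).

(a) P = 0.6237 W  (b) Q = -13.56 VAR  (c) S = 13.57 VA  (d) PF = 0.04596 (leading)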